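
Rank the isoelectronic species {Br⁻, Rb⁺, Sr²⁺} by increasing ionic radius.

Sr²⁺ < Rb⁺ < Br⁻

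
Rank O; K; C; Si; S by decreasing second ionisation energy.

IE_2 is the cost of taking one more electron from the +1 cation: O⁺ still has 5 valence electrons; K⁺ is the bare [Ar] core; C⁺ still has 3 valence electrons; Si⁺ still has 3 valence electrons; S⁺ still has 5 valence electrons.
Usually core removal costs more than valence removal, but here the competition is close: a tightly held n=2 valence electron can cost more to remove than an n=3 core electron, so the actual values have to decide it.
Valence configurations: O⁺ [He]2s²2p³, C⁺ [He]2s²2p¹, Si⁺ [Ne]3s²3p¹, S⁺ [Ne]3s²3p³.
Approximate IE_2 values (kJ/mol): O 3388, K 3052, C 2353, Si 1577, S 2252.
So the second ionization energies run Si < S < C < K < O.

O > K > C > S > Si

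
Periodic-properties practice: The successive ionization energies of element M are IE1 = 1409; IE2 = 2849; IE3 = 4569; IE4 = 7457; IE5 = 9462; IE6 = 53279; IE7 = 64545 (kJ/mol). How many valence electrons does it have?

Look for the largest jump between consecutive ionization energies: IE6/IE5 ≈ 5.6, far larger than any earlier ratio.
That jump marks the point where a core electron is being removed. So the atom has 5 valence electrons.

5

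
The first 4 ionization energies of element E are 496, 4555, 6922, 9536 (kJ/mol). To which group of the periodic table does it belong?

Group 1

Look for the largest jump between consecutive ionization energies: IE2/IE1 ≈ 9.2, far larger than any earlier ratio.
That jump marks the point where a core electron is being removed. So the atom has 1 valence electron.
A main-group element with 1 valence electron is in group 1.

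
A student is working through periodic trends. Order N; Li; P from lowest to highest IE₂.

P, N, Li

IE_2 is the cost of taking one more electron from the +1 cation: N⁺ still has 4 valence electrons; Li⁺ is the bare [He] core; P⁺ still has 4 valence electrons.
Pulling an electron out of a noble-gas core costs far more than removing a remaining valence electron, so Li sits at the high end of IE_2.
Valence configurations: N⁺ [He]2s²2p², P⁺ [Ne]3s²3p².
Approximate IE_2 values (kJ/mol): N 2856, Li 7298, P 1907.
So the second ionization energies run P < N < Li.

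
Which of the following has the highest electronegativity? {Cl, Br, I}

Cl

EN rises left→right (higher Z_eff, smaller atoms) and falls top→bottom (larger, more shielded atoms).
All are in group 17, so electronegativity increases up the group.
The highest electronegativity among these belongs to Cl.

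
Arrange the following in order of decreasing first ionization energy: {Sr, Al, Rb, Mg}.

Mg is in period 3, group 2; Al is in period 3, group 13; Rb is in period 5, group 1; Sr is in period 5, group 2.
Removing the outermost electron gets harder across a period and easier down a group.
Neither a single period nor a single group — weigh both effects.
Sr > Rb: both are in period 5; the period trend gives Sr the larger value.
Al > Sr: both effects reinforce here, so Al is clearly the higher of the two.
Mg > Al: this pair runs against the simple trend — see the exception note.
Note the exception: Mg has a higher first ionization energy than Al, contrary to the simple trend — Al's single 3p electron is easier to remove than one from Mg's filled 3s².
Approximate values (kJ/mol): Mg 738, Al 578, Rb 403, Sr 550.
So from highest to lowest: Mg > Al > Sr > Rb.

Mg > Al > Sr > Rb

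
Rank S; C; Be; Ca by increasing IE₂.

Ca, Be, S, C

IE_2 is the cost of taking one more electron from the +1 cation: S⁺ still has 5 valence electrons; C⁺ still has 3 valence electrons; Be⁺ still has 1 valence electron; Ca⁺ still has 1 valence electron.
All are still removing valence electrons, so compare the +1 ions as you would atoms: IE_2 generally rises across a period (higher Z_eff) and falls down a group (larger shell), subject to the usual subshell exceptions.
Valence configurations: S⁺ [Ne]3s²3p³, C⁺ [He]2s²2p¹, Be⁺ [He]2s¹, Ca⁺ [Ar]4s¹.
Approximate IE_2 values (kJ/mol): S 2252, C 2353, Be 1757, Ca 1145.
Hence IE_2: Ca < Be < S < C.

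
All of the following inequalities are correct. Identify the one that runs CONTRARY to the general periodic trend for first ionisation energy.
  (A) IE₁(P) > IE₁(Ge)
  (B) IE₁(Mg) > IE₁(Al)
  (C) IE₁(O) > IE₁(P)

(B)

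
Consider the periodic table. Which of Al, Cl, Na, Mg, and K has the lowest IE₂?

Consider each +1 ion: Al⁺ still has 2 valence electrons; Cl⁺ still has 6 valence electrons; Na⁺ is the bare [Ne] core; Mg⁺ still has 1 valence electron; K⁺ is the bare [Ar] core.
Core electrons are held far more tightly than valence electrons, so K and Na top the IE_2 order.
Valence configurations: Al⁺ [Ne]3s², Cl⁺ [Ne]3s²3p⁴, Mg⁺ [Ne]3s¹.
Tabulated IE_2 (kJ/mol): Al 1817, Cl 2298, Na 4562, Mg 1451, K 3052.
Putting it together, IE_2: Mg < Al < Cl < K < Na.

Mg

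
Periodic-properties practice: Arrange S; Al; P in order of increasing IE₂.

Al < P < S

The second ionization energy removes an electron from the +1 ion. For each element: S⁺ still has 5 valence electrons; Al⁺ still has 2 valence electrons; P⁺ still has 4 valence electrons.
All are still removing valence electrons, so compare the +1 ions as you would atoms: IE_2 generally rises across a period (higher Z_eff) and falls down a group (larger shell), subject to the usual subshell exceptions.
Valence configurations: S⁺ [Ne]3s²3p³, Al⁺ [Ne]3s², P⁺ [Ne]3s²3p².
Approximate IE_2 values (kJ/mol): S 2252, Al 1817, P 1907.
Overall IE_2 order: Al < P < S.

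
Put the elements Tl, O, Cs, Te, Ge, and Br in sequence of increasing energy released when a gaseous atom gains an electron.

Tl, Cs, Ge, O, Te, Br

O is in period 2, group 16; Ge is in period 4, group 14; Br is in period 4, group 17; Te is in period 5, group 16; Cs is in period 6, group 1; Tl is in period 6, group 13.
Adding an electron releases more energy for atoms nearer the top right (short of the noble gases).
Here both period and group differ, so the two effects have to be weighed against each other.
Cs > Tl: this pair runs against the simple trend — see the exception note.
Ge > Cs: relative to Cs, both the across-period and down-group shifts push Ge's electron affinity up.
O > Ge: relative to Ge, both the across-period and down-group shifts push O's electron affinity up.
Te > O: this pair runs against the simple trend — see the exception note.
Br > Te: relative to Te, both the across-period and down-group shifts push Br's electron affinity up.
Note the exception: Cs has a higher electron affinity than Tl, contrary to the simple trend — Tl's ns²np¹ configuration gives only a small electron affinity — the sparsely filled np subshell binds an added electron weakly.
Note the exception: Te has a higher electron affinity than O, contrary to the simple trend — O's compact 2p subshell gives strong electron–electron repulsion on the added electron.
For reference (kJ/mol): O 141, Ge 119, Br 325, Te 190, Cs 46, Tl 19.
So from lowest to highest: Tl < Cs < Ge < O < Te < Br.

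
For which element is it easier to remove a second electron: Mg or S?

Mg

Consider each +1 ion: Mg⁺ still has 1 valence electron; S⁺ still has 5 valence electrons.
All are still removing valence electrons, so compare the +1 ions as you would atoms: IE_2 generally rises across a period (higher Z_eff) and falls down a group (larger shell), subject to the usual subshell exceptions.
Valence configurations: Mg⁺ [Ne]3s¹, S⁺ [Ne]3s²3p³.
Approximate IE_2 values (kJ/mol): Mg 1451, S 2252.
So the second ionization energies run Mg < S.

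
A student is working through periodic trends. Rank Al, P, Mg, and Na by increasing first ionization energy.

Na < Al < Mg < P

Na is in period 3, group 1; Mg is in period 3, group 2; Al is in period 3, group 13; P is in period 3, group 15.
Across a period the outer electron is held more tightly (higher IE₁); down a group it sits in a higher shell, more shielded, and comes off more easily.
All lie in period 3; the across-period trend (first ionization energy increases left to right) applies, with the exception below.
Note the exception: Mg has a higher first ionization energy than Al, contrary to the simple trend — Al's single 3p electron is easier to remove than one from Mg's filled 3s².
Tabulated first ionization energy (kJ/mol): Na 496, Mg 738, Al 578, P 1012.
So from lowest to highest: Na < Al < Mg < P.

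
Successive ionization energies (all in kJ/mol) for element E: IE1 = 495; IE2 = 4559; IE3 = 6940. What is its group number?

Look for the largest jump between consecutive ionization energies: IE2/IE1 ≈ 9.2, far larger than any earlier ratio.
That jump marks the point where a core electron is being removed. So the atom has 1 valence electron.
A main-group element with 1 valence electron is in group 1.

Group 1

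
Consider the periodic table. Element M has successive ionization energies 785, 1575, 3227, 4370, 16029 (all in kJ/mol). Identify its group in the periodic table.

Look for the largest jump between consecutive ionization energies: IE5/IE4 ≈ 3.7, far larger than any earlier ratio.
That jump marks the point where a core electron is being removed. So the atom has 4 valence electrons.
A main-group element with 4 valence electrons is in group 14.

Group 14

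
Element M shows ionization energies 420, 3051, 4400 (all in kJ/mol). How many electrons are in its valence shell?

1

Look for the largest jump between consecutive ionization energies: IE2/IE1 ≈ 7.3, far larger than any earlier ratio.
That jump marks the point where a core electron is being removed. So the atom has 1 valence electron.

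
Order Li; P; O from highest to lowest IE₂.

Li > O > P

The second ionization energy removes an electron from the +1 ion. For each element: Li⁺ is the bare [He] core; P⁺ still has 4 valence electrons; O⁺ still has 5 valence electrons.
Breaking into a closed-shell core is much more expensive than removing a leftover valence electron — Li has the largest IE_2 here.
Valence configurations: P⁺ [Ne]3s²3p², O⁺ [He]2s²2p³.
Approximate IE_2 values (kJ/mol): Li 7298, P 1907, O 3388.
Hence IE_2: P < O < Li.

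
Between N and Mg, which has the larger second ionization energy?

N

After 1 electron has been removed, what remains? N⁺ still has 4 valence electrons; Mg⁺ still has 1 valence electron.
All are still removing valence electrons, so compare the +1 ions as you would atoms: IE_2 generally rises across a period (higher Z_eff) and falls down a group (larger shell), subject to the usual subshell exceptions.
Valence configurations: N⁺ [He]2s²2p², Mg⁺ [Ne]3s¹.
The numbers (kJ/mol): N 2856, Mg 1451.
So the second ionization energies run Mg < N.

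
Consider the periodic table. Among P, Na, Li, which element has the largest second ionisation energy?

Li

IE_2 is the cost of taking one more electron from the +1 cation: P⁺ still has 4 valence electrons; Na⁺ is the bare [Ne] core; Li⁺ is the bare [He] core.
Breaking into a closed-shell core is much more expensive than removing a leftover valence electron — Na and Li have the largest IE_2 here.
The numbers (kJ/mol): P 1907, Na 4562, Li 7298.
So the second ionization energies run P < Na < Li.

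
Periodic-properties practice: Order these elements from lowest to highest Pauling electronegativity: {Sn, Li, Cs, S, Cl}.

Cs < Li < Sn < S < Cl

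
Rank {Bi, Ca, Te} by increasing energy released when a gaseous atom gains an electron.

Adding an electron releases more energy for atoms nearer the top right (short of the noble gases).
Here both period and group differ, so the two effects have to be weighed against each other.
Bi > Ca: the two effects oppose for this pair; the across-period effect wins (91 vs 2 kJ/mol).
Te > Bi: both effects reinforce here, so Te is clearly the higher of the two.
Tabulated electron affinity (kJ/mol): Ca 2, Te 190, Bi 91.
So from lowest to highest: Ca < Bi < Te.

Ca, Bi, Te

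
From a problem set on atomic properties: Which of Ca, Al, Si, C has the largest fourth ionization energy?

Al

The fourth ionization energy removes an electron from the +3 ion. For each element: Ca³⁺ is already 1 electron into the core; Al³⁺ is the bare [Ne] core; Si³⁺ still has 1 valence electron; C³⁺ still has 1 valence electron.
Breaking into a closed-shell core is much more expensive than removing a leftover valence electron — Ca and Al have the largest IE_4 here.
Valence configurations: Si³⁺ [Ne]3s¹, C³⁺ [He]2s¹.
Approximate IE_4 values (kJ/mol): Ca 6491, Al 11577, Si 4356, C 6223.
Hence IE_4: Si < C < Ca < Al.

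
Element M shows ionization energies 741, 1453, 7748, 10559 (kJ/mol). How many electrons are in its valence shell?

Look for the largest jump between consecutive ionization energies: IE3/IE2 ≈ 5.3, far larger than any earlier ratio.
That jump marks the point where a core electron is being removed. So the atom has 2 valence electrons.

2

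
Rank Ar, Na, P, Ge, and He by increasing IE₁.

Na < Ge < P < Ar < He

He is in period 1, group 18; Na is in period 3, group 1; P is in period 3, group 15; Ar is in period 3, group 18; Ge is in period 4, group 14.
Across a period the outer electron is held more tightly (higher IE₁); down a group it sits in a higher shell, more shielded, and comes off more easily.
Here both period and group differ, so the two effects have to be weighed against each other.
Ge > Na: period and group pull opposite ways; the across-period shift dominates (762 vs 496 kJ/mol).
P > Ge: both effects reinforce here, so P is clearly the higher of the two.
Ar > P: Ar lies to the right of P in period 3, so the across-period effect alone puts Ar higher.
He > Ar: they share group 18; the group trend gives He the larger value.
For reference (kJ/mol): He 2372, Na 496, P 1012, Ar 1521, Ge 762.
So from lowest to highest: Na < Ge < P < Ar < He.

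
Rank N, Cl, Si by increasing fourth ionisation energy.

Consider each +3 ion: N³⁺ still has 2 valence electrons; Cl³⁺ still has 4 valence electrons; Si³⁺ still has 1 valence electron.
All are still removing valence electrons, so compare the +3 ions as you would atoms: IE_4 generally rises across a period (higher Z_eff) and falls down a group (larger shell), subject to the usual subshell exceptions.
Valence configurations: N³⁺ [He]2s², Cl³⁺ [Ne]3s²3p², Si³⁺ [Ne]3s¹.
Tabulated IE_4 (kJ/mol): N 7475, Cl 5159, Si 4356.
So the fourth ionization energies run Si < Cl < N.

Si < Cl < N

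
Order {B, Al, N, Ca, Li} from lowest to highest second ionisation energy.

Ca, Al, B, N, Li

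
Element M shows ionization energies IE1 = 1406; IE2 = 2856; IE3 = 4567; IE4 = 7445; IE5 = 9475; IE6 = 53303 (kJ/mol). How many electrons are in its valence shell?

Look for the largest jump between consecutive ionization energies: IE6/IE5 ≈ 5.6, far larger than any earlier ratio.
That jump marks the point where a core electron is being removed. So the atom has 5 valence electrons.

5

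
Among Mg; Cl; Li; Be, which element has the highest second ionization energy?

After 1 electron has been removed, what remains? Mg⁺ still has 1 valence electron; Cl⁺ still has 6 valence electrons; Li⁺ is the bare [He] core; Be⁺ still has 1 valence electron.
Core electrons are held far more tightly than valence electrons, so Li tops the IE_2 order.
Valence configurations: Mg⁺ [Ne]3s¹, Cl⁺ [Ne]3s²3p⁴, Be⁺ [He]2s¹.
The numbers (kJ/mol): Mg 1451, Cl 2298, Li 7298, Be 1757.
Putting it together, IE_2: Mg < Be < Cl < Li.

Li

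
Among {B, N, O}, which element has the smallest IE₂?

B

The second ionization energy removes an electron from the +1 ion. For each element: B⁺ still has 2 valence electrons; N⁺ still has 4 valence electrons; O⁺ still has 5 valence electrons.
All are still removing valence electrons, so compare the +1 ions as you would atoms: IE_2 generally rises across a period (higher Z_eff) and falls down a group (larger shell), subject to the usual subshell exceptions.
Valence configurations: B⁺ [He]2s², N⁺ [He]2s²2p², O⁺ [He]2s²2p³.
Tabulated IE_2 (kJ/mol): B 2427, N 2856, O 3388.
Hence IE_2: B < N < O.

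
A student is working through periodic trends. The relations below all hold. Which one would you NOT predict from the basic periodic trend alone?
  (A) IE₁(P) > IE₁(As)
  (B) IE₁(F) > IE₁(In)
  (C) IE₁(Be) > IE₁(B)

(C)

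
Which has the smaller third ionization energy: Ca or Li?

Ca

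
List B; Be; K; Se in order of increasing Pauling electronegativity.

K < Be < B < Se

Electronegativity increases across a period and decreases down a group, tracking effective nuclear charge and atomic size.
Neither a single period nor a single group — weigh both effects.
Be > K: both effects reinforce here, so Be is clearly the higher of the two.
B > Be: B lies to the right of Be in period 2, so the across-period effect alone puts B higher.
Se > B: the two effects oppose for this pair; the across-period effect wins (2.55 vs 2.04).
Approximate values (Pauling): Be 1.57, B 2.04, K 0.82, Se 2.55.
So from lowest to highest: K < Be < B < Se.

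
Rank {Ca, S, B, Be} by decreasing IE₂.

B, S, Be, Ca

The second ionization energy removes an electron from the +1 ion. For each element: Ca⁺ still has 1 valence electron; S⁺ still has 5 valence electrons; B⁺ still has 2 valence electrons; Be⁺ still has 1 valence electron.
All are still removing valence electrons, so compare the +1 ions as you would atoms: IE_2 generally rises across a period (higher Z_eff) and falls down a group (larger shell), subject to the usual subshell exceptions.
Valence configurations: Ca⁺ [Ar]4s¹, S⁺ [Ne]3s²3p³, B⁺ [He]2s², Be⁺ [He]2s¹.
The numbers (kJ/mol): Ca 1145, S 2252, B 2427, Be 1757.
So the second ionization energies run Ca < Be < S < B.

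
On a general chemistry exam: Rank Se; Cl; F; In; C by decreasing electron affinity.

EA tends to increase across a period and decrease down a group, though the pattern is less regular than for IE or radius.
Neither a single period nor a single group — weigh both effects.
C > In: both effects reinforce here, so C is clearly the higher of the two.
Se > C: the two effects oppose for this pair; the across-period effect wins (195 vs 122 kJ/mol).
F > Se: relative to Se, both the across-period and down-group shifts push F's electron affinity up.
Cl > F: this pair runs against the simple trend — see the exception note.
Note the exception: Cl has a higher electron affinity than F, contrary to the simple trend — F's small 2p subshell makes the incoming electron feel strong e⁻–e⁻ repulsion, so Cl actually releases more energy on gaining an electron.
Tabulated electron affinity (kJ/mol): C 122, F 328, Cl 349, Se 195, In 29.
So from highest to lowest: Cl > F > Se > C > In.

Cl, F, Se, C, In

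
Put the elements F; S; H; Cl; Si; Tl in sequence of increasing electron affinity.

Tl < H < Si < S < F < Cl

H is in period 1, group 1; F is in period 2, group 17; Si is in period 3, group 14; S is in period 3, group 16; Cl is in period 3, group 17; Tl is in period 6, group 13.
Adding an electron releases more energy for atoms nearer the top right (short of the noble gases).
These span different periods and groups, so the two trends combine.
H > Tl: the two effects oppose for this pair; the down-group effect wins (73 vs 19 kJ/mol).
Si > H: period and group pull opposite ways; the across-period shift dominates (134 vs 73 kJ/mol).
S > Si: both are in period 3; the period trend gives S the larger value.
F > S: both effects reinforce here, so F is clearly the higher of the two.
Cl > F: this pair runs against the simple trend — see the exception note.
Note the exception: Cl has a higher electron affinity than F, contrary to the simple trend — F's small 2p subshell makes the incoming electron feel strong e⁻–e⁻ repulsion, so Cl actually releases more energy on gaining an electron.
Tabulated electron affinity (kJ/mol): H 73, F 328, Si 134, S 200, Cl 349, Tl 19.
So from lowest to highest: Tl < H < Si < S < F < Cl.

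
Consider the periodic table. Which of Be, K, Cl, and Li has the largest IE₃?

Be

The third ionization energy removes an electron from the +2 ion. For each element: Be²⁺ is the bare [He] core; K²⁺ is already 1 electron into the core; Cl²⁺ still has 5 valence electrons; Li²⁺ is already 1 electron into the core.
Pulling an electron out of a noble-gas core costs far more than removing a remaining valence electron, so K, Li and Be sit at the high end of IE_3.
Tabulated IE_3 (kJ/mol): Be 14849, K 4420, Cl 3822, Li 11815.
Overall IE_3 order: Cl < K < Li < Be.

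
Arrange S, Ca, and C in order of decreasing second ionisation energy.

C > S > Ca

Consider each +1 ion: S⁺ still has 5 valence electrons; Ca⁺ still has 1 valence electron; C⁺ still has 3 valence electrons.
All are still removing valence electrons, so compare the +1 ions as you would atoms: IE_2 generally rises across a period (higher Z_eff) and falls down a group (larger shell), subject to the usual subshell exceptions.
Valence configurations: S⁺ [Ne]3s²3p³, Ca⁺ [Ar]4s¹, C⁺ [He]2s²2p¹.
The numbers (kJ/mol): S 2252, Ca 1145, C 2353.
Overall IE_2 order: Ca < S < C.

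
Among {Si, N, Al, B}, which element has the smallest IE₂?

Si

The second ionization energy removes an electron from the +1 ion. For each element: Si⁺ still has 3 valence electrons; N⁺ still has 4 valence electrons; Al⁺ still has 2 valence electrons; B⁺ still has 2 valence electrons.
All are still removing valence electrons, so compare the +1 ions as you would atoms: IE_2 generally rises across a period (higher Z_eff) and falls down a group (larger shell), subject to the usual subshell exceptions.
Valence configurations: Si⁺ [Ne]3s²3p¹, N⁺ [He]2s²2p², Al⁺ [Ne]3s², B⁺ [He]2s².
Si⁺ loses a lone 3p electron whereas Al⁺ must break into a filled 3s² pair, so IE_2(Al) > IE_2(Si) even though Si has the higher nuclear charge.
The numbers (kJ/mol): Si 1577, N 2856, Al 1817, B 2427.
Putting it together, IE_2: Si < Al < B < N.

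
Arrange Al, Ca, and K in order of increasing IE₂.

Ca < Al < K

The second ionization energy removes an electron from the +1 ion. For each element: Al⁺ still has 2 valence electrons; Ca⁺ still has 1 valence electron; K⁺ is the bare [Ar] core.
Pulling an electron out of a noble-gas core costs far more than removing a remaining valence electron, so K sits at the high end of IE_2.
Valence configurations: Al⁺ [Ne]3s², Ca⁺ [Ar]4s¹.
The numbers (kJ/mol): Al 1817, Ca 1145, K 3052.
Overall IE_2 order: Ca < Al < K.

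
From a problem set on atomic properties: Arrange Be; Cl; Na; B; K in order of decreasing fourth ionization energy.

The fourth ionization energy removes an electron from the +3 ion. For each element: Be³⁺ is already 1 electron into the core; Cl³⁺ still has 4 valence electrons; Na³⁺ is already 2 electrons into the core; B³⁺ is the bare [He] core; K³⁺ is already 2 electrons into the core.
Pulling an electron out of a noble-gas core costs far more than removing a remaining valence electron, so K, Na, Be and B sit at the high end of IE_4.
Tabulated IE_4 (kJ/mol): Be 21007, Cl 5159, Na 9543, B 25026, K 5877.
Hence IE_4: Cl < K < Na < Be < B.

B, Be, Na, K, Cl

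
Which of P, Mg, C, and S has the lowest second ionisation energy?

Mg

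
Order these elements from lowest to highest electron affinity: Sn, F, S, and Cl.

Sn, S, F, Cl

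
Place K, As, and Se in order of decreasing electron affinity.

Se > As > K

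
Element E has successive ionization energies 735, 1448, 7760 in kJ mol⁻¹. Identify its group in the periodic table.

Group 2

Look for the largest jump between consecutive ionization energies: IE3/IE2 ≈ 5.4, far larger than any earlier ratio.
That jump marks the point where a core electron is being removed. So the atom has 2 valence electrons.
A main-group element with 2 valence electrons is in group 2.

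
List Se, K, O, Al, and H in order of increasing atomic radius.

H < O < Se < Al < K

Moving right in a period, electrons are added to the same shell under a stronger nuclear pull, so atoms get smaller; moving down, a new shell is opened and atoms get larger.
These span different periods and groups, so the two trends combine.
O > H: period and group pull opposite ways; the down-group shift dominates (63 vs 32 pm).
Se > O: Se sits below O in group 16, so the down-group effect alone puts Se larger.
Al > Se: period and group pull opposite ways; the across-period shift dominates (126 vs 116 pm).
K > Al: relative to Al, both the across-period and down-group shifts push K's atomic radius up.
For reference (pm): H 32, O 63, Al 126, K 196, Se 116.
So from smallest to largest: H < O < Se < Al < K.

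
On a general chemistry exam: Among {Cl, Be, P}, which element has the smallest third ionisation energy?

Consider each +2 ion: Cl²⁺ still has 5 valence electrons; Be²⁺ is the bare [He] core; P²⁺ still has 3 valence electrons.
Core electrons are held far more tightly than valence electrons, so Be tops the IE_3 order.
Valence configurations: Cl²⁺ [Ne]3s²3p³, P²⁺ [Ne]3s²3p¹.
The numbers (kJ/mol): Cl 3822, Be 14849, P 2914.
So the third ionization energies run P < Cl < Be.

P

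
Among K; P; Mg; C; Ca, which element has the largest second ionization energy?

K

The second ionization energy removes an electron from the +1 ion. For each element: K⁺ is the bare [Ar] core; P⁺ still has 4 valence electrons; Mg⁺ still has 1 valence electron; C⁺ still has 3 valence electrons; Ca⁺ still has 1 valence electron.
Pulling an electron out of a noble-gas core costs far more than removing a remaining valence electron, so K sits at the high end of IE_2.
Valence configurations: P⁺ [Ne]3s²3p², Mg⁺ [Ne]3s¹, C⁺ [He]2s²2p¹, Ca⁺ [Ar]4s¹.
Tabulated IE_2 (kJ/mol): K 3052, P 1907, Mg 1451, C 2353, Ca 1145.
So the second ionization energies run Ca < Mg < P < C < K.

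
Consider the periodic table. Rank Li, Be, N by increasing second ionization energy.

Be, N, Li

Consider each +1 ion: Li⁺ is the bare [He] core; Be⁺ still has 1 valence electron; N⁺ still has 4 valence electrons.
Breaking into a closed-shell core is much more expensive than removing a leftover valence electron — Li has the largest IE_2 here.
Valence configurations: Be⁺ [He]2s¹, N⁺ [He]2s²2p².
Approximate IE_2 values (kJ/mol): Li 7298, Be 1757, N 2856.
Putting it together, IE_2: Be < N < Li.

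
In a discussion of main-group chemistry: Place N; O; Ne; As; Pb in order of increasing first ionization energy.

Pb, As, O, N, Ne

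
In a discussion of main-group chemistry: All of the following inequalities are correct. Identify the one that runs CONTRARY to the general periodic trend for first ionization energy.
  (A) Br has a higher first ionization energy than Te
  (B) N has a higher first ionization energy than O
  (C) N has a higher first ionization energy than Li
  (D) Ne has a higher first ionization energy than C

(B)

The general trend: first ionization energy increases across a period and decreases down a group.
(A) Br (period 4, group 17) vs Te (period 5, group 16): the stated order agrees with the simple trend.
(B) N (period 2, group 15) vs O (period 2, group 16): the stated order contradicts the simple trend.
(C) N (period 2, group 15) vs Li (period 2, group 1): the stated order agrees with the simple trend.
(D) Ne (period 2, group 18) vs C (period 2, group 14): the stated order agrees with the simple trend.
The exception is (B): pairing an electron in O's 2p⁴ costs repulsion energy, so O ionizes more easily than half-filled N (2p³).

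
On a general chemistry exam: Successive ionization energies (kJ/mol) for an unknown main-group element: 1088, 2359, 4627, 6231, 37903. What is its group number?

Look for the largest jump between consecutive ionization energies: IE5/IE4 ≈ 6.1, far larger than any earlier ratio.
That jump marks the point where a core electron is being removed. So the atom has 4 valence electrons.
A main-group element with 4 valence electrons is in group 14.

Group 14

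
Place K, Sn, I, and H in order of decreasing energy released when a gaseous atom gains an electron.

H is in period 1, group 1; K is in period 4, group 1; Sn is in period 5, group 14; I is in period 5, group 17.
Electron affinity generally becomes more exothermic across a period toward the halogens and less exothermic down a group.
Neither a single period nor a single group — weigh both effects.
H > K: they share group 1; the group trend gives H the larger value.
Sn > H: the two effects oppose for this pair; the across-period effect wins (107 vs 73 kJ/mol).
I > Sn: both are in period 5; the period trend gives I the larger value.
For reference (kJ/mol): H 73, K 48, Sn 107, I 295.
So from highest to lowest: I > Sn > H > K.

I > Sn > H > K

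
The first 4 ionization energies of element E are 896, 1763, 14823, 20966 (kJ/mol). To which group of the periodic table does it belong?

Look for the largest jump between consecutive ionization energies: IE3/IE2 ≈ 8.4, far larger than any earlier ratio.
That jump marks the point where a core electron is being removed. So the atom has 2 valence electrons.
A main-group element with 2 valence electrons is in group 2.

Group 2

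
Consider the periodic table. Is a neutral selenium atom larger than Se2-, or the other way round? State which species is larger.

Forming Se2- adds 2 electrons to Se. More electron–electron repulsion in the same shell, with unchanged nuclear charge, lets the cloud expand.
An anion is larger than its parent atom: Se2- > Se.

Se2-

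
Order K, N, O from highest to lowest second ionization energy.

The second ionization energy removes an electron from the +1 ion. For each element: K⁺ is the bare [Ar] core; N⁺ still has 4 valence electrons; O⁺ still has 5 valence electrons.
Usually core removal costs more than valence removal, but here the competition is close: a tightly held n=2 valence electron can cost more to remove than an n=3 core electron, so the actual values have to decide it.
Valence configurations: N⁺ [He]2s²2p², O⁺ [He]2s²2p³.
Approximate IE_2 values (kJ/mol): K 3052, N 2856, O 3388.
Putting it together, IE_2: N < K < O.

O > K > N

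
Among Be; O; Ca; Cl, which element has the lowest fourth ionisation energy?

Cl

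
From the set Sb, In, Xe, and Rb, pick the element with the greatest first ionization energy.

Xe

Removing the outermost electron gets harder across a period and easier down a group.
All lie in period 5, so first ionization energy increases left to right.
The greatest first ionization energy among these belongs to Xe.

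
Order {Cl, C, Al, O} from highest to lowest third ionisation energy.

O, C, Cl, Al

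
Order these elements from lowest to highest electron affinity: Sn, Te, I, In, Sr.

Sr, In, Sn, Te, I

Sr is in period 5, group 2; In is in period 5, group 13; Sn is in period 5, group 14; Te is in period 5, group 16; I is in period 5, group 17.
EA tends to increase across a period and decrease down a group, though the pattern is less regular than for IE or radius.
All lie in period 5, so electron affinity increases left to right.
So from lowest to highest: Sr < In < Sn < Te < I.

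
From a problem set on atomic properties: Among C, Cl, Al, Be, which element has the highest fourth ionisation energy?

Be

After 3 electrons have been removed, what remains? C³⁺ still has 1 valence electron; Cl³⁺ still has 4 valence electrons; Al³⁺ is the bare [Ne] core; Be³⁺ is already 1 electron into the core.
Breaking into a closed-shell core is much more expensive than removing a leftover valence electron — Al and Be have the largest IE_4 here.
Valence configurations: C³⁺ [He]2s¹, Cl³⁺ [Ne]3s²3p².
The numbers (kJ/mol): C 6223, Cl 5159, Al 11577, Be 21007.
Hence IE_4: Cl < C < Al < Be.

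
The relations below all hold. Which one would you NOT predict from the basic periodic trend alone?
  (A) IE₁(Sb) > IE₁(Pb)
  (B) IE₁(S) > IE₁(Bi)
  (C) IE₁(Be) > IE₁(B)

(C)

The general trend: IE₁ increases across a period and decreases down a group.
(A) Sb (period 5, group 15) vs Pb (period 6, group 14): the stated order agrees with the simple trend.
(B) S (period 3, group 16) vs Bi (period 6, group 15): the stated order agrees with the simple trend.
(C) Be (period 2, group 2) vs B (period 2, group 13): the stated order contradicts the simple trend.
The exception is (C): removing B's lone 2p electron is easier than breaking Be's filled 2s².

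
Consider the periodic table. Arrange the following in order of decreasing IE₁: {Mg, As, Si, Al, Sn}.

As, Si, Mg, Sn, Al

Mg is in period 3, group 2; Al is in period 3, group 13; Si is in period 3, group 14; As is in period 4, group 15; Sn is in period 5, group 14.
IE₁ increases left→right with effective nuclear charge and decreases top→bottom as the valence shell moves farther out.
Neither a single period nor a single group — weigh both effects.
Sn > Al: period and group pull opposite ways; the across-period shift dominates (709 vs 578 kJ/mol).
Mg > Sn: period and group pull opposite ways; the down-group shift dominates (738 vs 709 kJ/mol).
Si > Mg: both are in period 3; the period trend gives Si the larger value.
As > Si: period and group pull opposite ways; the across-period shift dominates (947 vs 786 kJ/mol).
Note the exception: Mg has a higher first ionization energy than Al, contrary to the simple trend — Al's single 3p electron is easier to remove than one from Mg's filled 3s².
For reference (kJ/mol): Mg 738, Al 578, Si 786, As 947, Sn 709.
So from highest to lowest: As > Si > Mg > Sn > Al.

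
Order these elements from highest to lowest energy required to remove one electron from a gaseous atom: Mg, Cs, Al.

Mg > Al > Cs

Across a period the outer electron is held more tightly (higher IE₁); down a group it sits in a higher shell, more shielded, and comes off more easily.
Neither a single period nor a single group — weigh both effects.
Al > Cs: both effects reinforce here, so Al is clearly the higher of the two.
Mg > Al: this pair runs against the simple trend — see the exception note.
Note the exception: Mg has a higher first ionization energy than Al, contrary to the simple trend — Al's single 3p electron is easier to remove than one from Mg's filled 3s².
For reference (kJ/mol): Mg 738, Al 578, Cs 376.
So from highest to lowest: Mg > Al > Cs.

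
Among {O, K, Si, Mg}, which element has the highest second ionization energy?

O

IE_2 is the cost of taking one more electron from the +1 cation: O⁺ still has 5 valence electrons; K⁺ is the bare [Ar] core; Si⁺ still has 3 valence electrons; Mg⁺ still has 1 valence electron.
Usually core removal costs more than valence removal, but here the competition is close: a tightly held n=2 valence electron can cost more to remove than an n=3 core electron, so the actual values have to decide it.
Valence configurations: O⁺ [He]2s²2p³, Si⁺ [Ne]3s²3p¹, Mg⁺ [Ne]3s¹.
Approximate IE_2 values (kJ/mol): O 3388, K 3052, Si 1577, Mg 1451.
So the second ionization energies run Mg < Si < K < O.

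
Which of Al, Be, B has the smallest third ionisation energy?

Al

After 2 electrons have been removed, what remains? Al²⁺ still has 1 valence electron; Be²⁺ is the bare [He] core; B²⁺ still has 1 valence electron.
Pulling an electron out of a noble-gas core costs far more than removing a remaining valence electron, so Be sits at the high end of IE_3.
Valence configurations: Al²⁺ [Ne]3s¹, B²⁺ [He]2s¹.
Approximate IE_3 values (kJ/mol): Al 2745, Be 14849, B 3660.
Hence IE_3: Al < B < Be.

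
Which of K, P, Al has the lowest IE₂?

Al

After 1 electron has been removed, what remains? K⁺ is the bare [Ar] core; P⁺ still has 4 valence electrons; Al⁺ still has 2 valence electrons.
Breaking into a closed-shell core is much more expensive than removing a leftover valence electron — K has the largest IE_2 here.
Valence configurations: P⁺ [Ne]3s²3p², Al⁺ [Ne]3s².
The numbers (kJ/mol): K 3052, P 1907, Al 1817.
Hence IE_2: Al < P < K.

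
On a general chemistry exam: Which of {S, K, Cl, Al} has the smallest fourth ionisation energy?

Consider each +3 ion: S³⁺ still has 3 valence electrons; K³⁺ is already 2 electrons into the core; Cl³⁺ still has 4 valence electrons; Al³⁺ is the bare [Ne] core.
Pulling an electron out of a noble-gas core costs far more than removing a remaining valence electron, so K and Al sit at the high end of IE_4.
Valence configurations: S³⁺ [Ne]3s²3p¹, Cl³⁺ [Ne]3s²3p².
The numbers (kJ/mol): S 4556, K 5877, Cl 5159, Al 11577.
Hence IE_4: S < Cl < K < Al.

S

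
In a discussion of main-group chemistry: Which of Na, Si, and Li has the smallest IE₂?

Si

The second ionization energy removes an electron from the +1 ion. For each element: Na⁺ is the bare [Ne] core; Si⁺ still has 3 valence electrons; Li⁺ is the bare [He] core.
Pulling an electron out of a noble-gas core costs far more than removing a remaining valence electron, so Na and Li sit at the high end of IE_2.
The numbers (kJ/mol): Na 4562, Si 1577, Li 7298.
Putting it together, IE_2: Si < Na < Li.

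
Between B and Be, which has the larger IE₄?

B

The fourth ionization energy removes an electron from the +3 ion. For each element: B³⁺ is the bare [He] core; Be³⁺ is already 1 electron into the core.
All of these are removing an electron from a noble-gas core or deeper; the smaller core (lower principal quantum number) is held far more tightly, and within a period the higher nuclear charge binds the same core more tightly.
Tabulated IE_4 (kJ/mol): B 25026, Be 21007.
So the fourth ionization energies run Be < B.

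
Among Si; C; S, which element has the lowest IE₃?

Si

Consider each +2 ion: Si²⁺ still has 2 valence electrons; C²⁺ still has 2 valence electrons; S²⁺ still has 4 valence electrons.
All are still removing valence electrons, so compare the +2 ions as you would atoms: IE_3 generally rises across a period (higher Z_eff) and falls down a group (larger shell), subject to the usual subshell exceptions.
Valence configurations: Si²⁺ [Ne]3s², C²⁺ [He]2s², S²⁺ [Ne]3s²3p².
Approximate IE_3 values (kJ/mol): Si 3232, C 4620, S 3357.
So the third ionization energies run Si < S < C.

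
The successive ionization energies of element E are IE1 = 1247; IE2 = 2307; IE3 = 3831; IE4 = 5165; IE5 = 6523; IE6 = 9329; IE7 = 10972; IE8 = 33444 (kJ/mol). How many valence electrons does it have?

Look for the largest jump between consecutive ionization energies: IE8/IE7 ≈ 3.0, far larger than any earlier ratio.
That jump marks the point where a core electron is being removed. So the atom has 7 valence electrons.

7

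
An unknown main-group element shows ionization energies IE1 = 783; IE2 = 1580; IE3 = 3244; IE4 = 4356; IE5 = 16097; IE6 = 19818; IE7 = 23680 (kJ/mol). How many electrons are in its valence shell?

Look for the largest jump between consecutive ionization energies: IE5/IE4 ≈ 3.7, far larger than any earlier ratio.
That jump marks the point where a core electron is being removed. So the atom has 4 valence electrons.

4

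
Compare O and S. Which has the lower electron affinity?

O

O is in period 2, group 16; S is in period 3, group 16.
Electron affinity generally becomes more exothermic across a period toward the halogens and less exothermic down a group.
All are in group 16; the group trend (electron affinity increases up the group) applies, with the exception below.
Note the exception: S has a higher electron affinity than O, contrary to the simple trend — the compact 2p subshell of O repels the added electron more than S's larger 3p does.
For reference (kJ/mol): O 141, S 200.
So O has the lower electron affinity (O < S).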